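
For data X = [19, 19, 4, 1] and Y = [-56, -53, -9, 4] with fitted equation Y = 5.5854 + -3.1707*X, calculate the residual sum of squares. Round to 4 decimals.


For each point, residual = actual - predicted.
Residuals: [-1.3421, 1.6579, -1.9026, 1.5853].
Sum of squared residuals = 10.6829.

10.6829


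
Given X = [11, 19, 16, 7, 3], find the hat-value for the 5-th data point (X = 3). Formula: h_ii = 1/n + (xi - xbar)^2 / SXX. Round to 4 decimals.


Mean of X: xbar = 11.2000.
SXX = 168.8000.
For X = 3: h = 1/5 + (3 - 11.2000)^2/168.8000 = 0.5983.

0.5983


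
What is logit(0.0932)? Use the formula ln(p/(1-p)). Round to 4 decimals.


The odds are p/(1-p) = 0.0932 / 0.9068 = 0.1028.
logit(p) = ln(0.1028) = -2.2752.

-2.2752


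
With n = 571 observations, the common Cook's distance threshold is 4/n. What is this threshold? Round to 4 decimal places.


The threshold is 4/n.
4/571 = 0.0070.

0.0070


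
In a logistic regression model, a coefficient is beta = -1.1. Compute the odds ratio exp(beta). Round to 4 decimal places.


Odds ratio = exp(beta) = exp(-1.1).
= 0.3329.

0.3329


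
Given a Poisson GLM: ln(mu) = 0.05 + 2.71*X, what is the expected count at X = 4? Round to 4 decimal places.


Compute eta = 0.05 + 2.71 * 4 = 10.8900.
Apply inverse link: mu = e^10.8900 = 53637.3000.

53637.3000


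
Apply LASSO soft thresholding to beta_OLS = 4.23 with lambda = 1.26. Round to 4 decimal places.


|beta_OLS| = 4.23.
lambda = 1.26.
Since |beta| > lambda, coefficient = sign(beta)*(|beta| - lambda) = 2.9700.
Result = 2.9700.

2.9700


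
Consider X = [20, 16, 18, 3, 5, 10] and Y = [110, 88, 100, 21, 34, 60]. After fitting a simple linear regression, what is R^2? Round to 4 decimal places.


The fitted line is Y = 7.1533 + 5.1400*X.
SSres = 7.9333, SStot = 6612.8333.
R^2 = 1 - SSres/SStot = 0.9988.

0.9988


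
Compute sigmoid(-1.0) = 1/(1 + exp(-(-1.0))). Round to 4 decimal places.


exp(1.0000) = 2.7183.
1 + exp(-z) = 3.7183.
sigmoid = 1/3.7183 = 0.2689.

0.2689


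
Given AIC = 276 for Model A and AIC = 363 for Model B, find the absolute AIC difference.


Absolute difference = |276 - 363| = 87.
The model with lower AIC (A) is preferred.

87


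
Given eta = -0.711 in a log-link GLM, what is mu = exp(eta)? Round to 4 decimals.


The inverse log link gives:
mu = exp(-0.711) = 0.4912.

0.4912


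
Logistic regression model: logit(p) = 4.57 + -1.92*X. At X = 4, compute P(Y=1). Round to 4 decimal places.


Linear predictor: z = 4.57 + -1.92 * 4 = -3.1100.
P = 1/(1 + exp(3.1100)) = 1/(1 + 22.4210) = 0.0427.

0.0427


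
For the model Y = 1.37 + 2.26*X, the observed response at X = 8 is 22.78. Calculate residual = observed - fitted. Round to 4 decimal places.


Compute yhat = 1.37 + (2.26)(8) = 19.4500.
Residual = actual - predicted = 22.78 - 19.4500 = 3.3300.

3.3300


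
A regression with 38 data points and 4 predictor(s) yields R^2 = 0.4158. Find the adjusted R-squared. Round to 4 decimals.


Adjusted R^2 = 1 - (1 - R^2) * (n-1)/(n-p-1).
(1 - R^2) = 0.5842.
(n-1)/(n-p-1) = 37/33.
(1 - R^2) * (n-1) = 0.5842 * 37 = 21.6154.
Divide by (n-p-1): 21.6154 / 33 = 0.6550.
Adj R^2 = 1 - 0.6550 = 0.3450.

0.3450


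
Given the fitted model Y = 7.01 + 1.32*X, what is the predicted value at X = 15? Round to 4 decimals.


Substitute X = 15 into the equation:
Y = 7.01 + 1.32 * 15 = 7.01 + 19.8000 = 26.8100.

26.8100


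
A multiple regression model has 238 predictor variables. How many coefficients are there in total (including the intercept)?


Including the intercept, the model has 238 predictor coefficients + 1 intercept.
Total = 239.

239


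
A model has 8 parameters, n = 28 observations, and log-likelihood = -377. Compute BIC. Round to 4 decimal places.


Compute k*ln(n) = 8*ln(28) = 8*3.332205 = 26.657640.
Then -2*loglik = 754.
BIC = 26.657640 + 754 = 780.657640, which rounds to 780.6576.

780.6576


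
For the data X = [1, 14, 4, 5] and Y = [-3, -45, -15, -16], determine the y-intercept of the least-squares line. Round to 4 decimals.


First find the slope: b1 = -3.1809.
Means: xbar = 6.0000, ybar = -19.7500.
b0 = ybar - b1 * xbar = -19.7500 - -3.1809 * 6.0000 = -0.6649.

-0.6649


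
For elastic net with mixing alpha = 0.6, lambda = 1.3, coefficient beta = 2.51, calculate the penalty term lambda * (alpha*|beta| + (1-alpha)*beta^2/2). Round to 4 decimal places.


Compute:
L1 = 0.6 * 2.51 = 1.5060.
L2 = 0.4 * 2.51^2 / 2 = 1.2600.
Penalty = 1.3 * (1.5060 + 1.2600) = 3.5958.

3.5958


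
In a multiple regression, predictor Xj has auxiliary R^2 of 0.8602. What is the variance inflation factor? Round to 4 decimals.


Denominator: 1 - 0.8602 = 0.1398.
VIF = 1 / 0.1398 = 7.1531.

7.1531


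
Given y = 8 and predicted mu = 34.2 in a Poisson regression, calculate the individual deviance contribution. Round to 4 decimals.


Compute y*ln(y/mu) = 8*ln(8/34.2) = 8*-1.452784 = -11.622272.
y - mu = -26.2.
D = 2*(-11.622272 - (-26.2)) = 29.155456, which rounds to 29.1555.

29.1555


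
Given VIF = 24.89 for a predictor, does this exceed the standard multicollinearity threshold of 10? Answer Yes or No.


Check: VIF = 24.89 vs threshold = 10.
Since 24.89 >= 10, the answer is Yes.

Yes


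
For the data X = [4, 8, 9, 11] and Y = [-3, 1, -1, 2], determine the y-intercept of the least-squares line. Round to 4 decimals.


The slope is b1 = 0.6538.
Sample means are xbar = 8.0000 and ybar = -0.2500.
Intercept: b0 = -0.2500 - (0.6538)(8.0000) = -5.4808.

-5.4808


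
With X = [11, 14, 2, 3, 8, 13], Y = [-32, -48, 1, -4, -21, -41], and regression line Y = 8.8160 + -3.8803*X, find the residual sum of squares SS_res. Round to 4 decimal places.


For each point, residual = actual - predicted.
Residuals: [1.8673, -2.4918, -0.0554, -1.1751, 1.2264, 0.6279].
Sum of squared residuals = 12.9781.

12.9781


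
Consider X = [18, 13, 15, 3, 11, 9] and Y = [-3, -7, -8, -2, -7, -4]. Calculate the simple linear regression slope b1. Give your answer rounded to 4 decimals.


Calculate xbar = 11.5000, ybar = -5.1667.
S_xx = 135.5000, S_xy = -27.5000.
Using b1 = S_xy / S_xx = -27.5000 / 135.5000, we get b1 = -0.2030.

-0.2030


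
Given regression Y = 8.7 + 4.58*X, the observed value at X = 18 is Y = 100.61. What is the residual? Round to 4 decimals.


Compute yhat = 8.7 + (4.58)(18) = 91.1400.
Residual = actual - predicted = 100.61 - 91.1400 = 9.4700.

9.4700


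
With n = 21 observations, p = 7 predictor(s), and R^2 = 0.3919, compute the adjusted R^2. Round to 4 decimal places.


Adjusted R^2 = 1 - (1 - R^2) * (n-1)/(n-p-1).
(1 - R^2) = 0.6081.
(n-1)/(n-p-1) = 20/13.
(1 - R^2) * (n-1) = 0.6081 * 20 = 12.1620.
Divide by (n-p-1): 12.1620 / 13 = 0.9355.
Adj R^2 = 1 - 0.9355 = 0.0645.

0.0645


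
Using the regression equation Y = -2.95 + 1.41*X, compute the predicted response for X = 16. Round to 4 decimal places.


Plug X = 16 into Y = -2.95 + 1.41*X:
Y = -2.95 + 22.5600 = 19.6100.

19.6100


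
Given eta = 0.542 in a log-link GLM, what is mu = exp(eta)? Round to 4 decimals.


The inverse log link gives:
mu = exp(0.542) = 1.7194.

1.7194


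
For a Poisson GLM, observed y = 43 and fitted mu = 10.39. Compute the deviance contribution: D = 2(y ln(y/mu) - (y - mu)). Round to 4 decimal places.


Compute y*ln(y/mu) = 43*ln(43/10.39) = 43*1.420356 = 61.075308.
y - mu = 32.61.
D = 2*(61.075308 - (32.61)) = 56.930616, which rounds to 56.9306.

56.9306


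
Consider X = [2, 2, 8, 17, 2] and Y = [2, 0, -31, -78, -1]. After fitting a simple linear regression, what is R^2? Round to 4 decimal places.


Fit the OLS line: b0 = 10.7778, b1 = -5.2222.
SSres = 4.6667.
SStot = 4717.2000.
R^2 = 1 - 4.6667/4717.2000 = 0.9990.

0.9990


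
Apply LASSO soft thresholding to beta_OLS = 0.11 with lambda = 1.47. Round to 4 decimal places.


Check: |0.11| = 0.11 vs lambda = 1.47.
Since |beta| <= lambda, the coefficient is set to 0.
Soft-thresholded coefficient = 0.0000.

0.0000


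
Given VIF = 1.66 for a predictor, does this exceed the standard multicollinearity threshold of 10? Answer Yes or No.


Check: VIF = 1.66 vs threshold = 10.
Since 1.66 < 10, the answer is No.

No


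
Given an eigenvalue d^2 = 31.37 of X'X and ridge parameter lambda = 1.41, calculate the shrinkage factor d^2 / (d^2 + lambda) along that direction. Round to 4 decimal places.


Denominator = d^2 + lambda = 31.37 + 1.41 = 32.7800.
Shrinkage = 31.37 / 32.7800 = 0.9570.

0.9570


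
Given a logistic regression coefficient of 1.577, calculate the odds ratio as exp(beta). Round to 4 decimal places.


Odds ratio = exp(beta) = exp(1.577).
= 4.8404.

4.8404


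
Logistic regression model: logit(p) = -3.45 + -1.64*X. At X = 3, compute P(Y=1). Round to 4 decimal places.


Compute z = -3.45 + (-1.64)(3) = -8.3700.
exp(-z) = 4315.6361.
P = 1/(1 + 4315.6361) = 0.0002.

0.0002


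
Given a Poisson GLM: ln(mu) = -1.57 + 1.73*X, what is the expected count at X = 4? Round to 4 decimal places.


Compute eta = -1.57 + 1.73 * 4 = 5.3500.
Apply inverse link: mu = e^5.3500 = 210.6083.

210.6083


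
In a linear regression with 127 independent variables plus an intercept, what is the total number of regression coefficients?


Including the intercept, the model has 127 predictor coefficients + 1 intercept.
Total = 128.

128


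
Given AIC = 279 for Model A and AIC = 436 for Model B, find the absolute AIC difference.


Absolute difference = |279 - 436| = 157.
The model with lower AIC (A) is preferred.

157


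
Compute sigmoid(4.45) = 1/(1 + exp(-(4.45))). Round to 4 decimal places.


Compute exp(-4.4500) = 0.0117.
Sigmoid = 1 / (1 + 0.0117) = 1 / 1.0117 = 0.9885.

0.9885


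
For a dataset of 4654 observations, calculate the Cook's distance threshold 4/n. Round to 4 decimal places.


Using the rule of thumb:
Threshold = 4 / 4654 = 0.0009.

0.0009


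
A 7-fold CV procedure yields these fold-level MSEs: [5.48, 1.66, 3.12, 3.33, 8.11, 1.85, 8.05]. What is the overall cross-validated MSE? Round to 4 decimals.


Total MSE across folds = 31.6000.
CV-MSE = 31.6000/7 = 4.5143.

4.5143


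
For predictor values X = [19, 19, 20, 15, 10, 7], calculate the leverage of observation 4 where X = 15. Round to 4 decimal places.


Compute xbar = 15.0000 with n = 6 observations.
SXX = 146.0000.
Leverage = 1/6 + (15 - 15.0000)^2/146.0000 = 0.1667.

0.1667


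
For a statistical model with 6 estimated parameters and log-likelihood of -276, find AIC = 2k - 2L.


AIC = 2*6 - 2*(-276).
= 12 + 552 = 564.

564


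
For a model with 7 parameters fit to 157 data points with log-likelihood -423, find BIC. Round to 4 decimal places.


k * ln(n) = 7 * ln(157) = 7 * 5.056246 = 35.393722.
-2 * loglik = -2 * (-423) = 846.
BIC = 35.393722 + 846 = 881.393722, which rounds to 881.3937.

881.3937


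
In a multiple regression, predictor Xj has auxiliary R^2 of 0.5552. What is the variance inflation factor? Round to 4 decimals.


VIF = 1 / (1 - 0.5552).
= 1 / 0.4448 = 2.2482.

2.2482


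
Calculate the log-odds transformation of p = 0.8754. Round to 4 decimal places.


Compute the odds: 0.8754/0.1246 = 7.0257.
Take the natural log: ln(7.0257) = 1.9496.

1.9496


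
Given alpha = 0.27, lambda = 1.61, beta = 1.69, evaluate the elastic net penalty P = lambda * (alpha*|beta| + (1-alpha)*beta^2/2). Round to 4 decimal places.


alpha * |beta| = 0.27 * 1.69 = 0.4563.
(1-alpha) * beta^2/2 = 0.73 * 2.8561/2 = 1.0425.
Total = 1.61 * (0.4563 + 1.0425) = 2.4130.

2.4130


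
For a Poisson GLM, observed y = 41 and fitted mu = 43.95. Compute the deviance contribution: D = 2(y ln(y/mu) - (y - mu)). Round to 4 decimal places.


First: ln(41/43.95) = -0.069481.
Then: 41 * -0.069481 = -2.848721.
y - mu = 41 - 43.95 = -2.95.
D = 2(-2.848721 - -2.95) = 0.202558, which rounds to 0.2026.

0.2026


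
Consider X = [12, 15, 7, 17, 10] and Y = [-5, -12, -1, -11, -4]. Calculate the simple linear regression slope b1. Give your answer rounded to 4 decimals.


First compute the means: xbar = 12.2000, ybar = -6.6000.
Then S_xx = sum((xi - xbar)^2) = 62.8000.
S_xy = sum((xi - xbar)(yi - ybar)) = -71.4000.
b1 = S_xy / S_xx = -71.4000 / 62.8000 = -1.1369.

-1.1369


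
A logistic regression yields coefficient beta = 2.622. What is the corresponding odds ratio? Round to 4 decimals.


Odds ratio = exp(beta) = exp(2.622).
= 13.7632.

13.7632


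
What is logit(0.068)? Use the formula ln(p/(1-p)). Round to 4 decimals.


The odds are p/(1-p) = 0.068 / 0.932 = 0.0730.
logit(p) = ln(0.0730) = -2.6178.

-2.6178


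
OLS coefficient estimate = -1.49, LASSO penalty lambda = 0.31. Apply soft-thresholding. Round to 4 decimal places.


Absolute value: |-1.49| = 1.49.
Compare to lambda = 0.31.
Since |beta| > lambda, coefficient = sign(beta)*(|beta| - lambda) = -1.1800.

-1.1800


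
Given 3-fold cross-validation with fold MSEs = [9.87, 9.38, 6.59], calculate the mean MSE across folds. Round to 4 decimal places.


Total MSE across folds = 25.8400.
CV-MSE = 25.8400/3 = 8.6133.

8.6133


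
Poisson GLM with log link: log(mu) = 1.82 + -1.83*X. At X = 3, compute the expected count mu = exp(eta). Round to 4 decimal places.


eta = 1.82 + -1.83 * 3 = -3.6700.
mu = exp(-3.6700) = 0.0255.

0.0255


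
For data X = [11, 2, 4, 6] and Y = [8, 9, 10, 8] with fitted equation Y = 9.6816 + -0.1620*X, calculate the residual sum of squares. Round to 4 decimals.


Predicted values from Y = 9.6816 + -0.1620*X.
Residuals: [0.1004, -0.3576, 0.9664, -0.7096].
SSres = 1.5754.

1.5754


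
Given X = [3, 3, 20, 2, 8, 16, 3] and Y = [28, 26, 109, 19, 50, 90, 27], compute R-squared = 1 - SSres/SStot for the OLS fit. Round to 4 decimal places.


After computing the OLS fit (b0=11.4444, b1=4.8889):
SSres = 9.7778, SStot = 7630.8571.
R^2 = 1 - 9.7778/7630.8571 = 0.9987.

0.9987


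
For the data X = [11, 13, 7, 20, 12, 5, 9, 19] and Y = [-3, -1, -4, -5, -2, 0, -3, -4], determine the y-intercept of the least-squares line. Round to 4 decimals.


First find the slope: b1 = -0.1869.
Means: xbar = 12.0000, ybar = -2.7500.
b0 = ybar - b1 * xbar = -2.7500 - -0.1869 * 12.0000 = -0.5076.

-0.5076


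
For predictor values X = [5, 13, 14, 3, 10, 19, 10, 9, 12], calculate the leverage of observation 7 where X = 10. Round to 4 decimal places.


n = 9, xbar = 10.5556.
SXX = sum((xi - xbar)^2) = 182.2222.
h = 1/9 + (10 - 10.5556)^2 / 182.2222 = 0.1128.

0.1128


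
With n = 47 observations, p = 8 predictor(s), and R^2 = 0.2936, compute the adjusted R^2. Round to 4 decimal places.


Using the formula:
(1 - 0.2936) = 0.7064.
Multiply by 46/38: 0.7064 * 46 = 32.4944, then 32.4944 / 38 = 0.8551.
Adj R^2 = 1 - 0.8551 = 0.1449.

0.1449


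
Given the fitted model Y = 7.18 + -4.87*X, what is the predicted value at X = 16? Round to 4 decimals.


Substitute X = 16 into the equation:
Y = 7.18 + -4.87 * 16 = 7.18 + -77.9200 = -70.7400.

-70.7400


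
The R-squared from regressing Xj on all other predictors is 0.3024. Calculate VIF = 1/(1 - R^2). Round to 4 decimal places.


VIF = 1 / (1 - 0.3024).
= 1 / 0.6976 = 1.4335.

1.4335


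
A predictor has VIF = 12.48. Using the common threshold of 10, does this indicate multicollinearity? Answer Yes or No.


Compare VIF = 12.48 to the threshold of 10.
12.48 >= 10, so the answer is Yes.

Yes


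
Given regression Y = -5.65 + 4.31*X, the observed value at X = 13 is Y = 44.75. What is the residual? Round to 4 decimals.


Compute yhat = -5.65 + (4.31)(13) = 50.3800.
Residual = actual - predicted = 44.75 - 50.3800 = -5.6300.

-5.6300


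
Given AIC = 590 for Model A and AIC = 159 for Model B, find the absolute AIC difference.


Compute |590 - 159| = 431.
Model B has the smaller AIC.

431


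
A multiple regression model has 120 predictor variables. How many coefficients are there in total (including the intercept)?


Including the intercept, the model has 120 predictor coefficients + 1 intercept.
Total = 121.

121


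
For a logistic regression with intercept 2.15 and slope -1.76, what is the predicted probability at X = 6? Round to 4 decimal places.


z = 2.15 + -1.76 * 6 = -8.4100.
Sigmoid: P = 1 / (1 + exp(8.4100)) = 0.0002.

0.0002


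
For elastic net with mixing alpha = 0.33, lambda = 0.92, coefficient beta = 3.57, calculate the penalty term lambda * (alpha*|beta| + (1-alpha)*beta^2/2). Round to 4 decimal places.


alpha * |beta| = 0.33 * 3.57 = 1.1781.
(1-alpha) * beta^2/2 = 0.67 * 12.7449/2 = 4.2695.
Total = 0.92 * (1.1781 + 4.2695) = 5.0118.

5.0118


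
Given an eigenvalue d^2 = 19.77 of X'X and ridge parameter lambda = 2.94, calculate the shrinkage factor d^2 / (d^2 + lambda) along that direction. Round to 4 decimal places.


Compute the denominator: 19.77 + 2.94 = 22.7100.
Shrinkage factor = 19.77 / 22.7100 = 0.8705.

0.8705


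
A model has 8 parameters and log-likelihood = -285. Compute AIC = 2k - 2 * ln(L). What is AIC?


AIC = 2k - 2*loglik = 2(8) - 2(-285).
= 16 + 570 = 586.

586


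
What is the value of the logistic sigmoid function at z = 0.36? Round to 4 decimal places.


First, exp(-0.3600) = 0.6977.
Then sigma(z) = 1/(1 + 0.6977) = 0.5890.

0.5890


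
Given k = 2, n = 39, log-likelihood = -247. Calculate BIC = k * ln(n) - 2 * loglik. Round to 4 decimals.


k * ln(n) = 2 * ln(39) = 2 * 3.663562 = 7.327124.
-2 * loglik = -2 * (-247) = 494.
BIC = 7.327124 + 494 = 501.327124, which rounds to 501.3271.

501.3271


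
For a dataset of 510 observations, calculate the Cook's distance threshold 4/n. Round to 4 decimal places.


Using the rule of thumb:
Threshold = 4 / 510 = 0.0078.

0.0078


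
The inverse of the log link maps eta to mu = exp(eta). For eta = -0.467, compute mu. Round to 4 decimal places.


Apply the inverse link:
mu = e^-0.467 = 0.6269.

0.6269


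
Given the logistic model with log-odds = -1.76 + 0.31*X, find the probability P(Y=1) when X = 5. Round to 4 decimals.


Linear predictor: z = -1.76 + 0.31 * 5 = -0.2100.
P = 1/(1 + exp(0.2100)) = 1/(1 + 1.2337) = 0.4477.

0.4477


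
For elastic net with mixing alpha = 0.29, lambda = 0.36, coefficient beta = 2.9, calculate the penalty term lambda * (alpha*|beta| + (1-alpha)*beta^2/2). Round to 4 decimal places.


Compute:
L1 = 0.29 * 2.9 = 0.8410.
L2 = 0.71 * 2.9^2 / 2 = 2.9856.
Penalty = 0.36 * (0.8410 + 2.9856) = 1.3776.

1.3776


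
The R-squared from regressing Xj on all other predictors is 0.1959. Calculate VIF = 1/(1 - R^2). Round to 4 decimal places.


Denominator: 1 - 0.1959 = 0.8041.
VIF = 1 / 0.8041 = 1.2436.

1.2436


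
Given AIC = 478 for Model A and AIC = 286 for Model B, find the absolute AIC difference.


|AIC_A - AIC_B| = |478 - 286| = 192.
Model B is preferred (lower AIC).

192


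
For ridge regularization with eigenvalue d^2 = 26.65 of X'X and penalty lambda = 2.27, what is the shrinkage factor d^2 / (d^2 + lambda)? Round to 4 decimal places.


Denominator = d^2 + lambda = 26.65 + 2.27 = 28.9200.
Shrinkage = 26.65 / 28.9200 = 0.9215.

0.9215


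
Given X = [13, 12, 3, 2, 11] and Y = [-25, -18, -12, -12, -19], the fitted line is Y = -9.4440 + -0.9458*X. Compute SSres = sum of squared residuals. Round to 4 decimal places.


Predicted values from Y = -9.4440 + -0.9458*X.
Residuals: [-3.2606, 2.7936, 0.2814, -0.6644, 0.8478].
SSres = 19.6751.

19.6751


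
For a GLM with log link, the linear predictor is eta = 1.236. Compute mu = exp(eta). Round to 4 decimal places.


Apply the inverse link:
mu = e^1.236 = 3.4418.

3.4418


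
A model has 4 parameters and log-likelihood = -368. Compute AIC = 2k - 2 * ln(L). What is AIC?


AIC = 2*4 - 2*(-368).
= 8 + 736 = 744.

744


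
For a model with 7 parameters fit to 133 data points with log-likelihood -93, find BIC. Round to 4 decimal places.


Compute k*ln(n) = 7*ln(133) = 7*4.890349 = 34.232443.
Then -2*loglik = 186.
BIC = 34.232443 + 186 = 220.232443, which rounds to 220.2324.

220.2324


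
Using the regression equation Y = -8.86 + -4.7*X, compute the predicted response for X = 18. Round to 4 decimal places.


Substitute X = 18 into the equation:
Y = -8.86 + -4.7 * 18 = -8.86 + -84.6000 = -93.4600.

-93.4600


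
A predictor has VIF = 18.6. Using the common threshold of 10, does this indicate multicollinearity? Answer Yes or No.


Compare VIF = 18.6 to the threshold of 10.
18.6 >= 10, so the answer is Yes.

Yes


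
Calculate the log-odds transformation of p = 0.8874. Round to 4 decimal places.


The odds are p/(1-p) = 0.8874 / 0.1126 = 7.8810.
logit(p) = ln(7.8810) = 2.0645.

2.0645


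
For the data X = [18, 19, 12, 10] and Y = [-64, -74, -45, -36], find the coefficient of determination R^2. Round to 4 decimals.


Fit the OLS line: b0 = 2.4298, b1 = -3.8766.
SSres = 19.8553.
SStot = 902.7500.
R^2 = 1 - 19.8553/902.7500 = 0.9780.

0.9780


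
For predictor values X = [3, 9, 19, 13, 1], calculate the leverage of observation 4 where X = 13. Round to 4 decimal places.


Compute xbar = 9.0000 with n = 5 observations.
SXX = 216.0000.
Leverage = 1/5 + (13 - 9.0000)^2/216.0000 = 0.2741.

0.2741


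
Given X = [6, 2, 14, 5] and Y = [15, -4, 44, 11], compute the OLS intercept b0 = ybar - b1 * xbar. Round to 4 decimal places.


Compute b1 = 3.9048 from the OLS formula.
With xbar = 6.7500 and ybar = 16.5000, the intercept is:
b0 = 16.5000 - 3.9048 * 6.7500 = -9.8571.

-9.8571


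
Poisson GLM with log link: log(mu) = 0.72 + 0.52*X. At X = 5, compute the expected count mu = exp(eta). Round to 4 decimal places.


Linear predictor: eta = 0.72 + (0.52)(5) = 3.3200.
Expected count: mu = exp(3.3200) = 27.6604.

27.6604


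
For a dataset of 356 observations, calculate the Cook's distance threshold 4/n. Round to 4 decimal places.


Cook's distance cutoff = 4/n = 4/356.
= 0.0112.

0.0112


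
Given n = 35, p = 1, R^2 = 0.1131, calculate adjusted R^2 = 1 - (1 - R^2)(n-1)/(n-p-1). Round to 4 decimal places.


Adjusted R^2 = 1 - (1 - R^2) * (n-1)/(n-p-1).
(1 - R^2) = 0.8869.
(n-1)/(n-p-1) = 34/33.
(1 - R^2) * (n-1) = 0.8869 * 34 = 30.1546.
Divide by (n-p-1): 30.1546 / 33 = 0.9138.
Adj R^2 = 1 - 0.9138 = 0.0862.

0.0862


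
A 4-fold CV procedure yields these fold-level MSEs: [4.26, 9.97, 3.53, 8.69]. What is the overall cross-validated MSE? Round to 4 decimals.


Sum of fold MSEs = 26.4500.
Average = 26.4500 / 4 = 6.6125.

6.6125


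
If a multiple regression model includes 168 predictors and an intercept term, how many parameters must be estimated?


Total coefficients = number of predictors + 1 (for the intercept).
= 168 + 1 = 169.

169


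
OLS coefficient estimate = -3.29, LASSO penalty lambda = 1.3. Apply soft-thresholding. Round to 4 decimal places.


Absolute value: |-3.29| = 3.29.
Compare to lambda = 1.3.
Since |beta| > lambda, coefficient = sign(beta)*(|beta| - lambda) = -1.9900.

-1.9900


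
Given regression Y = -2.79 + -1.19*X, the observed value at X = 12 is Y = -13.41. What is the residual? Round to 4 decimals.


Predicted = -2.79 + -1.19 * 12 = -17.0700.
Residual = -13.41 - -17.0700 = 3.6600.

3.6600


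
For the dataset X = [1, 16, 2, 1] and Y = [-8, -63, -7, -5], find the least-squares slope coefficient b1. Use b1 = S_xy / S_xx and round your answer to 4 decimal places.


First compute the means: xbar = 5.0000, ybar = -20.7500.
Then S_xx = sum((xi - xbar)^2) = 162.0000.
S_xy = sum((xi - xbar)(yi - ybar)) = -620.0000.
b1 = S_xy / S_xx = -620.0000 / 162.0000 = -3.8272.

-3.8272


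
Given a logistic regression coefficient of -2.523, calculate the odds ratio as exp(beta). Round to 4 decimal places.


Odds ratio = exp(beta) = exp(-2.523).
= 0.0802.

0.0802


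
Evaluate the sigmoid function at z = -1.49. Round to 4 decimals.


First, exp(1.4900) = 4.4371.
Then sigma(z) = 1/(1 + 4.4371) = 0.1839.

0.1839


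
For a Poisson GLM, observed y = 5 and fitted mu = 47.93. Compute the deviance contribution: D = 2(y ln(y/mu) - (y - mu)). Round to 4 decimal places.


First: ln(5/47.93) = -2.260304.
Then: 5 * -2.260304 = -11.301520.
y - mu = 5 - 47.93 = -42.93.
D = 2(-11.301520 - -42.93) = 63.256960, which rounds to 63.2570.

63.2570


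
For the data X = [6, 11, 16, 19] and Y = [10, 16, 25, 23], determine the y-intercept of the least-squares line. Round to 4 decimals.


The slope is b1 = 1.1327.
Sample means are xbar = 13.0000 and ybar = 18.5000.
Intercept: b0 = 18.5000 - (1.1327)(13.0000) = 3.7755.

3.7755


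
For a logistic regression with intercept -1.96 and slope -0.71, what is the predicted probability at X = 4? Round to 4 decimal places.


Compute z = -1.96 + (-0.71)(4) = -4.8000.
exp(-z) = 121.5104.
P = 1/(1 + 121.5104) = 0.0082.

0.0082


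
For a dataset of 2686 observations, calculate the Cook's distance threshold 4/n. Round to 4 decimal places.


Using the rule of thumb:
Threshold = 4 / 2686 = 0.0015.

0.0015


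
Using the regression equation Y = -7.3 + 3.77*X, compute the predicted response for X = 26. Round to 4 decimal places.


Plug X = 26 into Y = -7.3 + 3.77*X:
Y = -7.3 + 98.0200 = 90.7200.

90.7200


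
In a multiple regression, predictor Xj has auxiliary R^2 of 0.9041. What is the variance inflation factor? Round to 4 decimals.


VIF = 1 / (1 - 0.9041).
= 1 / 0.0959 = 10.4275.

10.4275


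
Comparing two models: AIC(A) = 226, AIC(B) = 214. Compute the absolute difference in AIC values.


Compute |226 - 214| = 12.
Model B has the smaller AIC.

12


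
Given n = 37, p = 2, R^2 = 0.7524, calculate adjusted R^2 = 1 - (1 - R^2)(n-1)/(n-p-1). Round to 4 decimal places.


Adjusted R^2 = 1 - (1 - R^2) * (n-1)/(n-p-1).
(1 - R^2) = 0.2476.
(n-1)/(n-p-1) = 36/34.
(1 - R^2) * (n-1) = 0.2476 * 36 = 8.9136.
Divide by (n-p-1): 8.9136 / 34 = 0.2622.
Adj R^2 = 1 - 0.2622 = 0.7378.

0.7378


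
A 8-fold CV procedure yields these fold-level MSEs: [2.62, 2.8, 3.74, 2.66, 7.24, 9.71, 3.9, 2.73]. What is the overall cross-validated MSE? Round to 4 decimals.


Add all fold MSEs: 35.4000.
Divide by k = 8: 35.4000/8 = 4.4250.

4.4250


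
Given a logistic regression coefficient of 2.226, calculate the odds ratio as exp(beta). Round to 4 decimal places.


The odds ratio is computed as:
OR = e^(2.226) = 9.2627.

9.2627


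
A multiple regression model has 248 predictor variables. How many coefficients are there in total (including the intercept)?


Total coefficients = number of predictors + 1 (for the intercept).
= 248 + 1 = 249.

249


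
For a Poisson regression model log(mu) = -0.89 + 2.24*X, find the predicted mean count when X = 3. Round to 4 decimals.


eta = -0.89 + 2.24 * 3 = 5.8300.
mu = exp(5.8300) = 340.3587.

340.3587


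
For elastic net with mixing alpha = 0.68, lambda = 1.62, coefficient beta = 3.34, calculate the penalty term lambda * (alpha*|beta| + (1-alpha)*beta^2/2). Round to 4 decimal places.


alpha * |beta| = 0.68 * 3.34 = 2.2712.
(1-alpha) * beta^2/2 = 0.32 * 11.1556/2 = 1.7849.
Total = 1.62 * (2.2712 + 1.7849) = 6.5709.

6.5709


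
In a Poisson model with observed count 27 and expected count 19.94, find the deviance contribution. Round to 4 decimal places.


y/mu = 27/19.94 = 1.354062 (approx.), and ln(27/19.94) = 0.303109.
y * ln(y/mu) = 27 * 0.303109 = 8.183943.
y - mu = 7.06.
D = 2 * (8.183943 - 7.06) = 2.247886, which rounds to 2.2479.

2.2479


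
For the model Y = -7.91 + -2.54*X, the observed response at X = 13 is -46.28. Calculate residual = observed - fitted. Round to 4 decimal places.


Predicted = -7.91 + -2.54 * 13 = -40.9300.
Residual = -46.28 - -40.9300 = -5.3500.

-5.3500


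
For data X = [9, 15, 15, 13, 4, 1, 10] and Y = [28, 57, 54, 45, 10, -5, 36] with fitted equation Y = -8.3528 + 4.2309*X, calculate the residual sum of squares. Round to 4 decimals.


Predicted values from Y = -8.3528 + 4.2309*X.
Residuals: [-1.7253, 1.8893, -1.1107, -1.6489, 1.4292, -0.8781, 2.0438].
SSres = 17.4894.

17.4894


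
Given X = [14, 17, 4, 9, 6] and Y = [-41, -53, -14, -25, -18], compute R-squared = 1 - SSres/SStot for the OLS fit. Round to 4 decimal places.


Fit the OLS line: b0 = -0.2000, b1 = -3.0000.
SSres = 12.8000.
SStot = 1074.8000.
R^2 = 1 - 12.8000/1074.8000 = 0.9881.

0.9881


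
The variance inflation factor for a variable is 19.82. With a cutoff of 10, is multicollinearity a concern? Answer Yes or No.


The threshold is 10.
VIF = 19.82 is >= 10.
Multicollinearity indication: Yes.

Yes


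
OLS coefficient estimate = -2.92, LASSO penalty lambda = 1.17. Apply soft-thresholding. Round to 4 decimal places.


Absolute value: |-2.92| = 2.92.
Compare to lambda = 1.17.
Since |beta| > lambda, coefficient = sign(beta)*(|beta| - lambda) = -1.7500.

-1.7500


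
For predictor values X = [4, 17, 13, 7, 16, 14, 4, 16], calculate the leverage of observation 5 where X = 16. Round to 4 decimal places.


n = 8, xbar = 11.3750.
SXX = sum((xi - xbar)^2) = 211.8750.
h = 1/8 + (16 - 11.3750)^2 / 211.8750 = 0.2260.

0.2260


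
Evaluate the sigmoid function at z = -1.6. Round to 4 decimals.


Compute exp(1.6000) = 4.9530.
Sigmoid = 1 / (1 + 4.9530) = 1 / 5.9530 = 0.1680.

0.1680


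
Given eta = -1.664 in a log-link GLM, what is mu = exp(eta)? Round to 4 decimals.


The inverse log link gives:
mu = exp(-1.664) = 0.1894.

0.1894


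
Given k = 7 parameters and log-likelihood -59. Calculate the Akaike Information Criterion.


AIC = 2*7 - 2*(-59).
= 14 + 118 = 132.

132


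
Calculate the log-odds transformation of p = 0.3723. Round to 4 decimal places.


The odds are p/(1-p) = 0.3723 / 0.6277 = 0.5931.
logit(p) = ln(0.5931) = -0.5224.

-0.5224


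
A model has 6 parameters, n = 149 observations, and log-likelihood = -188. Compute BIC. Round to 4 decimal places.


Compute k*ln(n) = 6*ln(149) = 6*5.003946 = 30.023676.
Then -2*loglik = 376.
BIC = 30.023676 + 376 = 406.023676, which rounds to 406.0237.

406.0237


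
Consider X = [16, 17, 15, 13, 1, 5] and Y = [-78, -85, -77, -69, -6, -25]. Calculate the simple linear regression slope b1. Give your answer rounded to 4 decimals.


Calculate xbar = 11.1667, ybar = -56.6667.
S_xx = 216.8333, S_xy = -1079.3333.
Using b1 = S_xy / S_xx = -1079.3333 / 216.8333, we get b1 = -4.9777.

-4.9777


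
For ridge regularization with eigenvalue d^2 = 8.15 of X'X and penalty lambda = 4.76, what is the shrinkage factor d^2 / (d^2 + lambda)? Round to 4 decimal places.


Denominator = d^2 + lambda = 8.15 + 4.76 = 12.9100.
Shrinkage = 8.15 / 12.9100 = 0.6313.

0.6313


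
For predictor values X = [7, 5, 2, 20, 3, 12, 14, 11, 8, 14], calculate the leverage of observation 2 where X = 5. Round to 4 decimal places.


Mean of X: xbar = 9.6000.
SXX = 286.4000.
For X = 5: h = 1/10 + (5 - 9.6000)^2/286.4000 = 0.1739.

0.1739


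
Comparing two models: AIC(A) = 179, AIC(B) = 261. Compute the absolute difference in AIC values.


Compute |179 - 261| = 82.
Model A has the smaller AIC.

82


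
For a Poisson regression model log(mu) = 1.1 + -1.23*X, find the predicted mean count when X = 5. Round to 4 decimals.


Compute eta = 1.1 + -1.23 * 5 = -5.0500.
Apply inverse link: mu = e^-5.0500 = 0.0064.

0.0064


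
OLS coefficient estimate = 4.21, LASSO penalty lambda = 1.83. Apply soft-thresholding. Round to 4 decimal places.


Check: |4.21| = 4.21 vs lambda = 1.83.
Since |beta| > lambda, coefficient = sign(beta)*(|beta| - lambda) = 2.3800.
Soft-thresholded coefficient = 2.3800.

2.3800


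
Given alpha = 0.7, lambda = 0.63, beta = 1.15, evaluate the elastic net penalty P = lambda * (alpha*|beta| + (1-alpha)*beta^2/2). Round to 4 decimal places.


Compute:
L1 = 0.7 * 1.15 = 0.8050.
L2 = 0.3 * 1.15^2 / 2 = 0.1984.
Penalty = 0.63 * (0.8050 + 0.1984) = 0.6321.

0.6321


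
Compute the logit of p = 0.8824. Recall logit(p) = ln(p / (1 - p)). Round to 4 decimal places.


Compute the odds: 0.8824/0.1176 = 7.5034.
Take the natural log: ln(7.5034) = 2.0154.

2.0154


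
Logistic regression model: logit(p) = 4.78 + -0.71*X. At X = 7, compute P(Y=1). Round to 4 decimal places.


z = 4.78 + -0.71 * 7 = -0.1900.
Sigmoid: P = 1 / (1 + exp(0.1900)) = 0.4526.

0.4526


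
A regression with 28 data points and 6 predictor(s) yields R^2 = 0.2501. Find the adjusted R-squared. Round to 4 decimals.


Using the formula:
(1 - 0.2501) = 0.7499.
Multiply by 27/21: 0.7499 * 27 = 20.2473, then 20.2473 / 21 = 0.9642.
Adj R^2 = 1 - 0.9642 = 0.0358.

0.0358


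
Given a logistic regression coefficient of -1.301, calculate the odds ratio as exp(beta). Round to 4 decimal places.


The odds ratio is computed as:
OR = e^(-1.301) = 0.2723.

0.2723


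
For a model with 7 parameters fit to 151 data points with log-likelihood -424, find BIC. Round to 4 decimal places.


ln(151) = 5.017280.
k * ln(n) = 7 * 5.017280 = 35.120960.
-2L = 848.
BIC = 35.120960 + 848 = 883.120960, which rounds to 883.1210.

883.1210


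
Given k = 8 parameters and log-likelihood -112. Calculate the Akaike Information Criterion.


AIC = 2k - 2*loglik = 2(8) - 2(-112).
= 16 + 224 = 240.

240


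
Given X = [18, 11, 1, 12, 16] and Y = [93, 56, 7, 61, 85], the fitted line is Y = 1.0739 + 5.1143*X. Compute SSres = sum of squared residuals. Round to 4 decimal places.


Compute predicted values, then residuals = yi - yhat_i.
Residuals: [-0.1313, -1.3312, 0.8118, -1.4455, 2.0973].
SSres = sum(residual^2) = 8.9365.

8.9365


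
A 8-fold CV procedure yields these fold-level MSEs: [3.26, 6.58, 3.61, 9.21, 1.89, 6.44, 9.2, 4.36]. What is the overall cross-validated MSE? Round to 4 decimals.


Total MSE across folds = 44.5500.
CV-MSE = 44.5500/8 = 5.5688.

5.5688


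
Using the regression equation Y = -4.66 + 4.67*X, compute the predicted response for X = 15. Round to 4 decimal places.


Substitute X = 15 into the equation:
Y = -4.66 + 4.67 * 15 = -4.66 + 70.0500 = 65.3900.

65.3900


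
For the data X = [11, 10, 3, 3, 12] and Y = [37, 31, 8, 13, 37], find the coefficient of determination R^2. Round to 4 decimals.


Fit the OLS line: b0 = 1.3249, b1 = 3.0609.
SSres = 18.5076.
SStot = 756.8000.
R^2 = 1 - 18.5076/756.8000 = 0.9755.

0.9755


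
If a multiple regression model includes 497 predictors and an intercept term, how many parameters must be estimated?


Total coefficients = number of predictors + 1 (for the intercept).
= 497 + 1 = 498.

498


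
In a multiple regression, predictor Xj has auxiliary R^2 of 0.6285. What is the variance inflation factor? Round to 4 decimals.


VIF = 1 / (1 - 0.6285).
= 1 / 0.3715 = 2.6918.

2.6918


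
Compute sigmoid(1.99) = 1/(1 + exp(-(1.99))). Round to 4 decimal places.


Compute exp(-1.9900) = 0.1367.
Sigmoid = 1 / (1 + 0.1367) = 1 / 1.1367 = 0.8797.

0.8797


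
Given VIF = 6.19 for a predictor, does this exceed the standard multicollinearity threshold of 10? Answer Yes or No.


Check: VIF = 6.19 vs threshold = 10.
Since 6.19 < 10, the answer is No.

No


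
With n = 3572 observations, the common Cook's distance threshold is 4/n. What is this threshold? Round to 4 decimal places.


Using the rule of thumb:
Threshold = 4 / 3572 = 0.0011.

0.0011


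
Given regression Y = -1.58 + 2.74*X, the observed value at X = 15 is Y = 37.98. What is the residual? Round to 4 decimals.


Predicted = -1.58 + 2.74 * 15 = 39.5200.
Residual = 37.98 - 39.5200 = -1.5400.

-1.5400


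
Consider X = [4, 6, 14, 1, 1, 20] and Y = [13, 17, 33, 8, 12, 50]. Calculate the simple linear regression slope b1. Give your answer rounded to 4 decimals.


Calculate xbar = 7.6667, ybar = 22.1667.
S_xx = 297.3333, S_xy = 616.3333.
Using b1 = S_xy / S_xx = 616.3333 / 297.3333, we get b1 = 2.0729.

2.0729


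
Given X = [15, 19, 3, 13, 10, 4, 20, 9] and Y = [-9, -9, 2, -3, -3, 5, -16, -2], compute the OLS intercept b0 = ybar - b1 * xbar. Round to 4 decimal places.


Compute b1 = -1.0009 from the OLS formula.
With xbar = 11.6250 and ybar = -4.3750, the intercept is:
b0 = -4.3750 - -1.0009 * 11.6250 = 7.2604.

7.2604


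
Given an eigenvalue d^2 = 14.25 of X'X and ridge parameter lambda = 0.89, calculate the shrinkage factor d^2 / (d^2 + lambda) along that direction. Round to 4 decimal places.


Denominator = d^2 + lambda = 14.25 + 0.89 = 15.1400.
Shrinkage = 14.25 / 15.1400 = 0.9412.

0.9412


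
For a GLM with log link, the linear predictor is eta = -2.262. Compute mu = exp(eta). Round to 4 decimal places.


Apply the inverse link:
mu = e^-2.262 = 0.1041.

0.1041


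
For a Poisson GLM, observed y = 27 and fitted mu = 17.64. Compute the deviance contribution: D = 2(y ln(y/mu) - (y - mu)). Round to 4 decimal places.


Compute y*ln(y/mu) = 27*ln(27/17.64) = 27*0.425668 = 11.493036.
y - mu = 9.36.
D = 2*(11.493036 - (9.36)) = 4.266072, which rounds to 4.2661.

4.2661


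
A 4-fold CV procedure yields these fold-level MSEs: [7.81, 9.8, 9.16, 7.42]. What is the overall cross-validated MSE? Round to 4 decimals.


Sum of fold MSEs = 34.1900.
Average = 34.1900 / 4 = 8.5475.

8.5475


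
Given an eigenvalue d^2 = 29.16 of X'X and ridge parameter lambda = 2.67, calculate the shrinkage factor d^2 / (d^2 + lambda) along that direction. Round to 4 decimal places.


d^2 + lambda = 29.16 + 2.67 = 31.8300.
Shrinkage factor = 29.16/31.8300 = 0.9161.

0.9161


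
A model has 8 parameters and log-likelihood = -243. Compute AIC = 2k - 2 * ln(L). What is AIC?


AIC = 2*8 - 2*(-243).
= 16 + 486 = 502.

502


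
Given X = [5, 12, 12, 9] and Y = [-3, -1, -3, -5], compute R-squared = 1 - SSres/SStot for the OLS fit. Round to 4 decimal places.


The fitted line is Y = -4.7273 + 0.1818*X.
SSres = 6.9091, SStot = 8.0000.
R^2 = 1 - SSres/SStot = 0.1364.

0.1364


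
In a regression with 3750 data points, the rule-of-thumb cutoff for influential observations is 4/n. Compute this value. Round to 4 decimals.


The threshold is 4/n.
4/3750 = 0.0011.

0.0011


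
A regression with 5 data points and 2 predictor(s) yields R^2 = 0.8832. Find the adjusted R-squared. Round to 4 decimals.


Adjusted R^2 = 1 - (1 - R^2) * (n-1)/(n-p-1).
(1 - R^2) = 0.1168.
(n-1)/(n-p-1) = 4/2.
(1 - R^2) * (n-1) = 0.1168 * 4 = 0.4672.
Divide by (n-p-1): 0.4672 / 2 = 0.2336.
Adj R^2 = 1 - 0.2336 = 0.7664.

0.7664


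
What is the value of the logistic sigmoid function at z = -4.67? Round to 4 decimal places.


exp(4.6700) = 106.6977.
1 + exp(-z) = 107.6977.
sigmoid = 1/107.6977 = 0.0093.

0.0093


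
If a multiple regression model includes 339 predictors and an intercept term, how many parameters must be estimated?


Including the intercept, the model has 339 predictor coefficients + 1 intercept.
Total = 340.

340


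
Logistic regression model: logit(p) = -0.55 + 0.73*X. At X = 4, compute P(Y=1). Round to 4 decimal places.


Compute z = -0.55 + (0.73)(4) = 2.3700.
exp(-z) = 0.0935.
P = 1/(1 + 0.0935) = 0.9145.

0.9145


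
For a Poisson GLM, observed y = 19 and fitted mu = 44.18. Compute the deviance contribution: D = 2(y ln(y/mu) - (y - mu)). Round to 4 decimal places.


First: ln(19/44.18) = -0.843833.
Then: 19 * -0.843833 = -16.032827.
y - mu = 19 - 44.18 = -25.18.
D = 2(-16.032827 - -25.18) = 18.294346, which rounds to 18.2943.

18.2943


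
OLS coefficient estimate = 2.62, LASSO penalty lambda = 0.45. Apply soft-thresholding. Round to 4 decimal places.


|beta_OLS| = 2.62.
lambda = 0.45.
Since |beta| > lambda, coefficient = sign(beta)*(|beta| - lambda) = 2.1700.
Result = 2.1700.

2.1700


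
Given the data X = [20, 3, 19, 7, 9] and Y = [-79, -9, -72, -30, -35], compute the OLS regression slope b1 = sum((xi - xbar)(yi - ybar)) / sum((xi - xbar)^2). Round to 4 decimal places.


First compute the means: xbar = 11.6000, ybar = -45.0000.
Then S_xx = sum((xi - xbar)^2) = 227.2000.
S_xy = sum((xi - xbar)(yi - ybar)) = -890.0000.
b1 = S_xy / S_xx = -890.0000 / 227.2000 = -3.9173.

-3.9173
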